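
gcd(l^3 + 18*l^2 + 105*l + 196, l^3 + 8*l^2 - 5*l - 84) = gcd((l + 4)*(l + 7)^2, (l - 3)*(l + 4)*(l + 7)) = l^2 + 11*l + 28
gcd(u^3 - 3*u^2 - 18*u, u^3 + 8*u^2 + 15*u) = u^2 + 3*u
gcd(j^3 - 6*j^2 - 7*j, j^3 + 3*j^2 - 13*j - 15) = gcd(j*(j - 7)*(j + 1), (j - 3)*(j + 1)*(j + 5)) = j + 1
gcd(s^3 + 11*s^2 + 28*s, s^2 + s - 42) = s + 7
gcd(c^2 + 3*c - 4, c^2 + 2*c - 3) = c - 1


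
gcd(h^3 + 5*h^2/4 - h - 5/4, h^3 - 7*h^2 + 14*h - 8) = h - 1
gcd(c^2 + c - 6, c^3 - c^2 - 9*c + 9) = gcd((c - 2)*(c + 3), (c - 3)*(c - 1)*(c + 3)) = c + 3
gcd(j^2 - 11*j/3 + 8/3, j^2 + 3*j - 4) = j - 1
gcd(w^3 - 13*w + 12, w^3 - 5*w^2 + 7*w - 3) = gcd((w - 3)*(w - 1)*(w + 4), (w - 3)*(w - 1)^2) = w^2 - 4*w + 3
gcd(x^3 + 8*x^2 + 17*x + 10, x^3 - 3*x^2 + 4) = x + 1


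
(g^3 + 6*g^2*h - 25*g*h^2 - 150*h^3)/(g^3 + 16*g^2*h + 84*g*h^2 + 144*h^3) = (g^2 - 25*h^2)/(g^2 + 10*g*h + 24*h^2)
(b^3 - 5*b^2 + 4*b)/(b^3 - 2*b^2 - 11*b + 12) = b/(b + 3)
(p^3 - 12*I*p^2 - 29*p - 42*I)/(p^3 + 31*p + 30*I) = (p - 7*I)/(p + 5*I)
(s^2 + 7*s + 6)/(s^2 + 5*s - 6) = (s + 1)/(s - 1)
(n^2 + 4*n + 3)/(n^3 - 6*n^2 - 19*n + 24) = (n + 1)/(n^2 - 9*n + 8)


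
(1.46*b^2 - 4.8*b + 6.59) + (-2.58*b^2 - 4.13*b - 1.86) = -1.12*b^2 - 8.93*b + 4.73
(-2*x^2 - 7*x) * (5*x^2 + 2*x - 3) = -10*x^4 - 39*x^3 - 8*x^2 + 21*x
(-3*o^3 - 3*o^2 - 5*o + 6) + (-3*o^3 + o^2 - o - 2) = -6*o^3 - 2*o^2 - 6*o + 4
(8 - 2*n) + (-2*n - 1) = 7 - 4*n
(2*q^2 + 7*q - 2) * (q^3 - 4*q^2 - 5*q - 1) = 2*q^5 - q^4 - 40*q^3 - 29*q^2 + 3*q + 2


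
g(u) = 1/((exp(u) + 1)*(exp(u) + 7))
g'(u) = -exp(u)/((exp(u) + 1)*(exp(u) + 7)^2) - exp(u)/((exp(u) + 1)^2*(exp(u) + 7))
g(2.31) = 0.01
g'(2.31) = -0.01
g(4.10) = 0.00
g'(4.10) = -0.00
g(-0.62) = 0.09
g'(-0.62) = -0.04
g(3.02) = 0.00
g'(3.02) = -0.00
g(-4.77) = 0.14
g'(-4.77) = -0.00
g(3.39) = 0.00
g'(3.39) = -0.00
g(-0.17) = 0.07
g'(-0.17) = -0.04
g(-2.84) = 0.13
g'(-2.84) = -0.01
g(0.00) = 0.06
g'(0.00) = -0.04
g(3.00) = 0.00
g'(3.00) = 0.00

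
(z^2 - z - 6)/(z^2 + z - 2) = (z - 3)/(z - 1)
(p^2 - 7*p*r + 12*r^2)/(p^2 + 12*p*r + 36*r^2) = (p^2 - 7*p*r + 12*r^2)/(p^2 + 12*p*r + 36*r^2)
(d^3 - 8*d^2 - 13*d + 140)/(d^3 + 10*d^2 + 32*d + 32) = (d^2 - 12*d + 35)/(d^2 + 6*d + 8)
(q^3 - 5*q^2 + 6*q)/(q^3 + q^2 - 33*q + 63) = q*(q - 2)/(q^2 + 4*q - 21)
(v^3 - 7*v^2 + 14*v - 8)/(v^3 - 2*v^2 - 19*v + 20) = (v^2 - 6*v + 8)/(v^2 - v - 20)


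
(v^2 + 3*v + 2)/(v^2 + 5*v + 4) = (v + 2)/(v + 4)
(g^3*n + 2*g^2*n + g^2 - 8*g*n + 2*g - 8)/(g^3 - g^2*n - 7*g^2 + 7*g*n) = (g^3*n + 2*g^2*n + g^2 - 8*g*n + 2*g - 8)/(g*(g^2 - g*n - 7*g + 7*n))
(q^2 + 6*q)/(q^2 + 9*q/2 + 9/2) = 2*q*(q + 6)/(2*q^2 + 9*q + 9)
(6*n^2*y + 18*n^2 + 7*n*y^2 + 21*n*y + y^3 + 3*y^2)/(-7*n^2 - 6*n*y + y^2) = (6*n*y + 18*n + y^2 + 3*y)/(-7*n + y)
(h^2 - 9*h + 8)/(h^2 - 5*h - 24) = (h - 1)/(h + 3)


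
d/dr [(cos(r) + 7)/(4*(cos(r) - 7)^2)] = (cos(r) + 21)*sin(r)/(4*(cos(r) - 7)^3)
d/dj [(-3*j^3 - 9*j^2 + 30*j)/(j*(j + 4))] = 3*(-j^2 - 8*j - 22)/(j^2 + 8*j + 16)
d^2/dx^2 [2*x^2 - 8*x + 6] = 4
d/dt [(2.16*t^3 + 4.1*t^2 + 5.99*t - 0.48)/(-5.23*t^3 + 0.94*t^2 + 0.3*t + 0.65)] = (23.4734*t^4 + 63.9514*t^3 - 7.7198*t^2 + 6.2324*t + 4.0375)/(27.3529*t^6 - 9.8324*t^5 - 2.2544*t^4 - 6.235*t^3 + 1.312*t^2 + 0.39*t + 0.4225)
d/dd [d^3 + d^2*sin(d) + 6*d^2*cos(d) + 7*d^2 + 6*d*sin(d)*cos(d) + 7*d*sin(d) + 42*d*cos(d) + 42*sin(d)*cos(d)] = -6*d^2*sin(d) + d^2*cos(d) + 3*d^2 - 40*d*sin(d) + 19*d*cos(d) + 6*d*cos(2*d) + 14*d + 7*sin(d) + 3*sin(2*d) + 42*cos(d) + 42*cos(2*d)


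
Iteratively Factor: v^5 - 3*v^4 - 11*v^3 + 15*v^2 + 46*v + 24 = (v + 2)*(v^4 - 5*v^3 - v^2 + 17*v + 12) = (v - 4)*(v + 2)*(v^3 - v^2 - 5*v - 3) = (v - 4)*(v + 1)*(v + 2)*(v^2 - 2*v - 3) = (v - 4)*(v + 1)^2*(v + 2)*(v - 3)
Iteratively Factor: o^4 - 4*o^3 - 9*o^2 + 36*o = (o - 3)*(o^3 - o^2 - 12*o) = (o - 4)*(o - 3)*(o^2 + 3*o) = o*(o - 4)*(o - 3)*(o + 3)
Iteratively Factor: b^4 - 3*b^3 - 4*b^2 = (b + 1)*(b^3 - 4*b^2) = b*(b + 1)*(b^2 - 4*b) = b*(b - 4)*(b + 1)*(b)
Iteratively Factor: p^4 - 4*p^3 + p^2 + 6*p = (p)*(p^3 - 4*p^2 + p + 6) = p*(p - 2)*(p^2 - 2*p - 3) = p*(p - 3)*(p - 2)*(p + 1)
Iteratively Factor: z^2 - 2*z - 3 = (z + 1)*(z - 3)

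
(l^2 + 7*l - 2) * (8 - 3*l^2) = -3*l^4 - 21*l^3 + 14*l^2 + 56*l - 16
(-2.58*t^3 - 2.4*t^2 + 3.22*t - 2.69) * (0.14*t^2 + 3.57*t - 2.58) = -0.3612*t^5 - 9.5466*t^4 - 1.4608*t^3 + 17.3108*t^2 - 17.9109*t + 6.9402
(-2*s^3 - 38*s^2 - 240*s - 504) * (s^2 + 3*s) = -2*s^5 - 44*s^4 - 354*s^3 - 1224*s^2 - 1512*s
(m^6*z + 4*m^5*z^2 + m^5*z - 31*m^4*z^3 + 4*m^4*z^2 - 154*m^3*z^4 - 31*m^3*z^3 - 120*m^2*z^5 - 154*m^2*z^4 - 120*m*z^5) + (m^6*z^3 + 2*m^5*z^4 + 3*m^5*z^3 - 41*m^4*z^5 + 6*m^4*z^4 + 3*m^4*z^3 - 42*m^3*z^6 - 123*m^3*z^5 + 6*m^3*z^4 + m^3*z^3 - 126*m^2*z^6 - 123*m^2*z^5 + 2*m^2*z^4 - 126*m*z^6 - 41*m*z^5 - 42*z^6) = m^6*z^3 + m^6*z + 2*m^5*z^4 + 3*m^5*z^3 + 4*m^5*z^2 + m^5*z - 41*m^4*z^5 + 6*m^4*z^4 - 28*m^4*z^3 + 4*m^4*z^2 - 42*m^3*z^6 - 123*m^3*z^5 - 148*m^3*z^4 - 30*m^3*z^3 - 126*m^2*z^6 - 243*m^2*z^5 - 152*m^2*z^4 - 126*m*z^6 - 161*m*z^5 - 42*z^6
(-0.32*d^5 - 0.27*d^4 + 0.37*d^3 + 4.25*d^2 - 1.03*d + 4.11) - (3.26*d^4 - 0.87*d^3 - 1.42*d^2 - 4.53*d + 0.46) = -0.32*d^5 - 3.53*d^4 + 1.24*d^3 + 5.67*d^2 + 3.5*d + 3.65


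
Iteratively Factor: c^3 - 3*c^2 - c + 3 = (c - 1)*(c^2 - 2*c - 3) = (c - 1)*(c + 1)*(c - 3)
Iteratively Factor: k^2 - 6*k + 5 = (k - 1)*(k - 5)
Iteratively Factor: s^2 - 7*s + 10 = (s - 2)*(s - 5)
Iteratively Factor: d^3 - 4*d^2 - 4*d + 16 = (d - 2)*(d^2 - 2*d - 8) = (d - 2)*(d + 2)*(d - 4)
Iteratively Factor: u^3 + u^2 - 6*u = (u)*(u^2 + u - 6) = u*(u - 2)*(u + 3)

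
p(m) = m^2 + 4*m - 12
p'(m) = 2*m + 4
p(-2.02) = -16.00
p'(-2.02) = -0.04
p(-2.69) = -15.52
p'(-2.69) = -1.38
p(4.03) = 20.36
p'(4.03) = 12.06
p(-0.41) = -13.47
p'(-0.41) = 3.18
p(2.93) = 8.30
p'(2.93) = 9.86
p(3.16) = 10.63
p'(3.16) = 10.32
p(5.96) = 47.36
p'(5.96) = 15.92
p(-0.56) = -13.93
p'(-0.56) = 2.88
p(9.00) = 105.00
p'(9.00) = 22.00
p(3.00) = 9.00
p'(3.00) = 10.00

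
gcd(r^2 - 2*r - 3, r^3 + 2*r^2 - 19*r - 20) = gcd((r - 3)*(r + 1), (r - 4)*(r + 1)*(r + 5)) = r + 1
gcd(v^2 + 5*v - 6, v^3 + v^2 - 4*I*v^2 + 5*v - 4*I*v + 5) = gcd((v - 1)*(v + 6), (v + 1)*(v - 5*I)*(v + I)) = 1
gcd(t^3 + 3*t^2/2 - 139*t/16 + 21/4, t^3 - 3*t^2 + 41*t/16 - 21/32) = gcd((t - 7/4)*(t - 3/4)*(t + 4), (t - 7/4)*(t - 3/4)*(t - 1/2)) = t^2 - 5*t/2 + 21/16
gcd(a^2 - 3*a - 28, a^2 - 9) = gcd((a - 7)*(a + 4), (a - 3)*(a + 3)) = 1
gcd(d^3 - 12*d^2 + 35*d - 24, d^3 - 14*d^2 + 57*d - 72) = d^2 - 11*d + 24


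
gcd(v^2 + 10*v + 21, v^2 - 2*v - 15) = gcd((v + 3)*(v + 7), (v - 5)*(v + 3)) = v + 3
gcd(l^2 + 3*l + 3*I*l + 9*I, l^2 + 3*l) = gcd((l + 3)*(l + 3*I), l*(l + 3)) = l + 3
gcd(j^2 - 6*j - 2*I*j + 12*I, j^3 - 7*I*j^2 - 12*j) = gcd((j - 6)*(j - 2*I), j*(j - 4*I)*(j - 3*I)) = 1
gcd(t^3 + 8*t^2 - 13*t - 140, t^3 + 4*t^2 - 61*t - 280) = t^2 + 12*t + 35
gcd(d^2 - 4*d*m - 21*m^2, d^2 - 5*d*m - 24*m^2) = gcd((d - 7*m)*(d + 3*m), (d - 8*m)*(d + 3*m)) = d + 3*m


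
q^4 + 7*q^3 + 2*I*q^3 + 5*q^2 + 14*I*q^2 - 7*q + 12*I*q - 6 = (q + 6)*(q + I)*(-I*q + 1)*(I*q + I)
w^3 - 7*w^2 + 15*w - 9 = (w - 3)^2*(w - 1)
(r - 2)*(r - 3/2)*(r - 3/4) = r^3 - 17*r^2/4 + 45*r/8 - 9/4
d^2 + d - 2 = (d - 1)*(d + 2)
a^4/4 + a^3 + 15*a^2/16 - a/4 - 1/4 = (a/4 + 1/2)*(a - 1/2)*(a + 1/2)*(a + 2)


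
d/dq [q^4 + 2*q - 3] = 4*q^3 + 2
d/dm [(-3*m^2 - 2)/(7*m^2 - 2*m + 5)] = 2*(3*m^2 - m - 2)/(49*m^4 - 28*m^3 + 74*m^2 - 20*m + 25)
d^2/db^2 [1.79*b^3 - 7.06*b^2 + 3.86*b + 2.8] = 10.74*b - 14.12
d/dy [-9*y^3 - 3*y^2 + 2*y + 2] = -27*y^2 - 6*y + 2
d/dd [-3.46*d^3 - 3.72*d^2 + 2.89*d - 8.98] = -10.38*d^2 - 7.44*d + 2.89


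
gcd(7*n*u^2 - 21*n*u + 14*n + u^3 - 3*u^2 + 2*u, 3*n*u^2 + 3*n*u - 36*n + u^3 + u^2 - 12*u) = 1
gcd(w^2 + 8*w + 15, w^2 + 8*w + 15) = w^2 + 8*w + 15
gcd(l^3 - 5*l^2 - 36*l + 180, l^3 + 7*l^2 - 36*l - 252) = l^2 - 36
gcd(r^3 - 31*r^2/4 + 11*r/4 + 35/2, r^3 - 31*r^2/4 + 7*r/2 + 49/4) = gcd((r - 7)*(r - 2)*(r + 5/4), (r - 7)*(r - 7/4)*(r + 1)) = r - 7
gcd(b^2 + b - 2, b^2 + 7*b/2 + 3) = b + 2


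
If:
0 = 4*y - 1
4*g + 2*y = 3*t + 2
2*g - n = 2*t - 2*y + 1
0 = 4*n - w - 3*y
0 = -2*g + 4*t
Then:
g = 3/5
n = 1/10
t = 3/10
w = -7/20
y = 1/4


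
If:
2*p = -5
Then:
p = -5/2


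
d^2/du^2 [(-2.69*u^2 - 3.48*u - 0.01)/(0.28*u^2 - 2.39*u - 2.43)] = (2.22044604925031e-16*u^4 - 4.14596*u^3 - 10.98636*u^2 - 14.1666*u + 8.52537999999999)/(0.021952*u^6 - 0.562128*u^5 + 4.226628*u^4 - 3.894983*u^3 - 36.681093*u^2 - 42.338133*u - 14.348907)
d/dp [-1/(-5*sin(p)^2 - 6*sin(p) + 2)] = -2*(5*sin(p) + 3)*cos(p)/(5*sin(p)^2 + 6*sin(p) - 2)^2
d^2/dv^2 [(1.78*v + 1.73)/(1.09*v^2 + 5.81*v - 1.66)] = ((1.78*v + 1.73)*(2.18*v + 5.81)*(4.36*v + 11.62) - (11.6412*v + 24.455)*(1.09*v^2 + 5.81*v - 1.66))/(1.09*v^2 + 5.81*v - 1.66)^3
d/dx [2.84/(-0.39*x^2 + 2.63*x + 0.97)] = (2.2152*x - 7.4692)/(-0.39*x^2 + 2.63*x + 0.97)^2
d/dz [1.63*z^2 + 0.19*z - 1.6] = 3.26*z + 0.19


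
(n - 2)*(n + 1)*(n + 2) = n^3 + n^2 - 4*n - 4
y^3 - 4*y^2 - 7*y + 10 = (y - 5)*(y - 1)*(y + 2)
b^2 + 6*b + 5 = (b + 1)*(b + 5)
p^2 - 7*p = p*(p - 7)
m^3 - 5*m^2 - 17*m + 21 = (m - 7)*(m - 1)*(m + 3)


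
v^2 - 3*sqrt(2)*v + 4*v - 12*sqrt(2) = (v + 4)*(v - 3*sqrt(2))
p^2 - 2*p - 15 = (p - 5)*(p + 3)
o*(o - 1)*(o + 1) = o^3 - o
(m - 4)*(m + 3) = m^2 - m - 12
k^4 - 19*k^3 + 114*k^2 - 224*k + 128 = (k - 8)^2*(k - 2)*(k - 1)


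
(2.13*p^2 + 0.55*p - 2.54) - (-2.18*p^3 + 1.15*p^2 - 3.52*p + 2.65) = 2.18*p^3 + 0.98*p^2 + 4.07*p - 5.19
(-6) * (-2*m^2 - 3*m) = 12*m^2 + 18*m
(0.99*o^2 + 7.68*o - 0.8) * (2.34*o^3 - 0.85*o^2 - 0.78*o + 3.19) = 2.3166*o^5 + 17.1297*o^4 - 9.1722*o^3 - 2.1523*o^2 + 25.1232*o - 2.552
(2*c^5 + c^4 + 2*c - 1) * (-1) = -2*c^5 - c^4 - 2*c + 1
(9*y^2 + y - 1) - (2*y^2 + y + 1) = 7*y^2 - 2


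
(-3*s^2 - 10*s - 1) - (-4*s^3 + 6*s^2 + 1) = 4*s^3 - 9*s^2 - 10*s - 2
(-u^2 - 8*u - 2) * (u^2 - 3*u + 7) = -u^4 - 5*u^3 + 15*u^2 - 50*u - 14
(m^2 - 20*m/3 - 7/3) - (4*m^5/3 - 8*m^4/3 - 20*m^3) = -4*m^5/3 + 8*m^4/3 + 20*m^3 + m^2 - 20*m/3 - 7/3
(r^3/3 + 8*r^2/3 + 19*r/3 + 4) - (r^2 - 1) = r^3/3 + 5*r^2/3 + 19*r/3 + 5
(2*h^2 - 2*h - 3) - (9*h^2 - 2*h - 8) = 5 - 7*h^2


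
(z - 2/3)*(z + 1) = z^2 + z/3 - 2/3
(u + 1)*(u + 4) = u^2 + 5*u + 4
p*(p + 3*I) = p^2 + 3*I*p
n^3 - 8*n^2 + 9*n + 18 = (n - 6)*(n - 3)*(n + 1)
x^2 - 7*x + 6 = (x - 6)*(x - 1)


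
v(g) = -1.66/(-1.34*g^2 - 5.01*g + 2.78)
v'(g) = -1.66*(2.68*g + 5.01)/(-1.34*g^2 - 5.01*g + 2.78)^2 = (-4.4488*g - 8.3166)/(1.34*g^2 + 5.01*g - 2.78)^2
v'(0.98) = -1.09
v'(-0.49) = -0.25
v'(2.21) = -0.08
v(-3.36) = -0.37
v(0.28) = -1.30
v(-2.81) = -0.26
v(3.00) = 0.07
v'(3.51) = -0.02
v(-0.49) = -0.34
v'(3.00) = -0.04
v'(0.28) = -5.91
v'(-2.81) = 0.11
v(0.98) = 0.49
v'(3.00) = -0.04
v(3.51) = 0.05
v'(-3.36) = 0.33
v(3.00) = 0.07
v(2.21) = 0.11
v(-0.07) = -0.53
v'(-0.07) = -0.82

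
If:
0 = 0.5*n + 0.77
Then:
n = -1.54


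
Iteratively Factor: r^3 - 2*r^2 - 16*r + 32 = (r + 4)*(r^2 - 6*r + 8) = (r - 4)*(r + 4)*(r - 2)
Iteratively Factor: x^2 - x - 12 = (x + 3)*(x - 4)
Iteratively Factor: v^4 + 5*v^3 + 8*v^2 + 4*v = (v + 2)*(v^3 + 3*v^2 + 2*v) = (v + 1)*(v + 2)*(v^2 + 2*v) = v*(v + 1)*(v + 2)*(v + 2)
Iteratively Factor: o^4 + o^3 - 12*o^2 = (o)*(o^3 + o^2 - 12*o) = o^2*(o^2 + o - 12) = o^2*(o - 3)*(o + 4)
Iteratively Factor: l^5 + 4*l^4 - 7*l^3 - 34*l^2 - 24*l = (l + 4)*(l^4 - 7*l^2 - 6*l) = l*(l + 4)*(l^3 - 7*l - 6) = l*(l + 2)*(l + 4)*(l^2 - 2*l - 3) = l*(l + 1)*(l + 2)*(l + 4)*(l - 3)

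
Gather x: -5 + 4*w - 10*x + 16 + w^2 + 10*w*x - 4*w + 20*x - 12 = w^2 + x*(10*w + 10) - 1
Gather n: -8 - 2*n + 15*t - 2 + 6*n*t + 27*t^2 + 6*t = n*(6*t - 2) + 27*t^2 + 21*t - 10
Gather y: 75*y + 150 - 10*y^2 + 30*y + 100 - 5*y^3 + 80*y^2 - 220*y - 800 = -5*y^3 + 70*y^2 - 115*y - 550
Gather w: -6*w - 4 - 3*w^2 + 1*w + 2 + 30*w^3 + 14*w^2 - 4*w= 30*w^3 + 11*w^2 - 9*w - 2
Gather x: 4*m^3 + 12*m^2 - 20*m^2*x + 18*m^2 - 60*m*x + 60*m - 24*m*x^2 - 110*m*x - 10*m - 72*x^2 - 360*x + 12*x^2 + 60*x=4*m^3 + 30*m^2 + 50*m + x^2*(-24*m - 60) + x*(-20*m^2 - 170*m - 300)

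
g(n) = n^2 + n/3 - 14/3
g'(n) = 2*n + 1/3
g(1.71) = -1.17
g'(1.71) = 3.75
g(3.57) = 9.27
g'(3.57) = 7.47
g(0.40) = -4.37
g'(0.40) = 1.13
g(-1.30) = -3.41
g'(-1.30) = -2.27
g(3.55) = 9.12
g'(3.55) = 7.43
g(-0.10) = -4.69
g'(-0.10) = 0.13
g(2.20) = 0.91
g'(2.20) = 4.73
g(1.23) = -2.74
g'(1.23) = 2.79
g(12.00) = 143.33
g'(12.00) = 24.33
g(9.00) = 79.33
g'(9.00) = 18.33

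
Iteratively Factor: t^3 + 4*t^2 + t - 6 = (t - 1)*(t^2 + 5*t + 6) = (t - 1)*(t + 2)*(t + 3)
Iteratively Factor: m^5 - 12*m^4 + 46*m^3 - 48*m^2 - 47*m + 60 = (m + 1)*(m^4 - 13*m^3 + 59*m^2 - 107*m + 60) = (m - 3)*(m + 1)*(m^3 - 10*m^2 + 29*m - 20) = (m - 3)*(m - 1)*(m + 1)*(m^2 - 9*m + 20) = (m - 4)*(m - 3)*(m - 1)*(m + 1)*(m - 5)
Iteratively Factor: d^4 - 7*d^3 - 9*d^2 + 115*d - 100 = (d - 5)*(d^3 - 2*d^2 - 19*d + 20) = (d - 5)*(d + 4)*(d^2 - 6*d + 5) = (d - 5)*(d - 1)*(d + 4)*(d - 5)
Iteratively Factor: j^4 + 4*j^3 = (j + 4)*(j^3) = j*(j + 4)*(j^2) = j^2*(j + 4)*(j)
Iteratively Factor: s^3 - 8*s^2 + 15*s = (s - 3)*(s^2 - 5*s) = s*(s - 3)*(s - 5)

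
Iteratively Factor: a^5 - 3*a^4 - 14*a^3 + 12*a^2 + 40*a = (a + 2)*(a^4 - 5*a^3 - 4*a^2 + 20*a) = (a - 5)*(a + 2)*(a^3 - 4*a) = (a - 5)*(a + 2)^2*(a^2 - 2*a) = a*(a - 5)*(a + 2)^2*(a - 2)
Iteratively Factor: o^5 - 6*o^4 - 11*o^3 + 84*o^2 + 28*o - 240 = (o + 3)*(o^4 - 9*o^3 + 16*o^2 + 36*o - 80) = (o - 4)*(o + 3)*(o^3 - 5*o^2 - 4*o + 20) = (o - 4)*(o - 2)*(o + 3)*(o^2 - 3*o - 10) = (o - 4)*(o - 2)*(o + 2)*(o + 3)*(o - 5)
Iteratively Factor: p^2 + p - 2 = (p - 1)*(p + 2)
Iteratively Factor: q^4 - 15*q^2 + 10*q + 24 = (q + 1)*(q^3 - q^2 - 14*q + 24) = (q - 2)*(q + 1)*(q^2 + q - 12) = (q - 3)*(q - 2)*(q + 1)*(q + 4)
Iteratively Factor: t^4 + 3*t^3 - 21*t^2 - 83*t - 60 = (t - 5)*(t^3 + 8*t^2 + 19*t + 12) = (t - 5)*(t + 3)*(t^2 + 5*t + 4) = (t - 5)*(t + 1)*(t + 3)*(t + 4)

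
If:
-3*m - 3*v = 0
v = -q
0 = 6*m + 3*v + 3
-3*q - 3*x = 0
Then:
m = -1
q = -1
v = 1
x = 1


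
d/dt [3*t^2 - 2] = 6*t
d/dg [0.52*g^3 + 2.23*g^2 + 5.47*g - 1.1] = 1.56*g^2 + 4.46*g + 5.47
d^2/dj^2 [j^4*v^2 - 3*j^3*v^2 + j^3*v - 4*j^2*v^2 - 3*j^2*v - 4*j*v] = 2*v*(6*j^2*v - 9*j*v + 3*j - 4*v - 3)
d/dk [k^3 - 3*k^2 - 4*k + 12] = 3*k^2 - 6*k - 4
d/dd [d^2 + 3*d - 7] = 2*d + 3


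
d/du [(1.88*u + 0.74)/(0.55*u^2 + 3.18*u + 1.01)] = (1.034*u^2 + 5.9784*u - (1.1*u + 3.18)*(1.88*u + 0.74) + 1.8988)/(0.55*u^2 + 3.18*u + 1.01)^2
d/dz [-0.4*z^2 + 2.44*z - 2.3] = 2.44 - 0.8*z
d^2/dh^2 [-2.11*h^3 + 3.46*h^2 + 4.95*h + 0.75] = 6.92 - 12.66*h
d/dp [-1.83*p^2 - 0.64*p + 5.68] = -3.66*p - 0.64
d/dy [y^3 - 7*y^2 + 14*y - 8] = 3*y^2 - 14*y + 14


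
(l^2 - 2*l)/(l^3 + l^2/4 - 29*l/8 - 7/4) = 8*l/(8*l^2 + 18*l + 7)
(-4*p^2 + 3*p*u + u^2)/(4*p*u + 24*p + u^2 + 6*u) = (-p + u)/(u + 6)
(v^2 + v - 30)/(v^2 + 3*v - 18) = (v - 5)/(v - 3)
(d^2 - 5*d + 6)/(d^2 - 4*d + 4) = (d - 3)/(d - 2)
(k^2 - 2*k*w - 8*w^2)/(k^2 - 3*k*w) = (k^2 - 2*k*w - 8*w^2)/(k*(k - 3*w))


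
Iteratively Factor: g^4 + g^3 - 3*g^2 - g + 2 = (g + 1)*(g^3 - 3*g + 2) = (g - 1)*(g + 1)*(g^2 + g - 2) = (g - 1)*(g + 1)*(g + 2)*(g - 1)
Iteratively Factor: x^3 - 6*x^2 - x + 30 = (x + 2)*(x^2 - 8*x + 15) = (x - 5)*(x + 2)*(x - 3)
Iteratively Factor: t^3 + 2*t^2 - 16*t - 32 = (t + 2)*(t^2 - 16) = (t + 2)*(t + 4)*(t - 4)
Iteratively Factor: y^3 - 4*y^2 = (y)*(y^2 - 4*y) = y^2*(y - 4)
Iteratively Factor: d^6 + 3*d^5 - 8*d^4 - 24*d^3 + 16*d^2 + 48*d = (d - 2)*(d^5 + 5*d^4 + 2*d^3 - 20*d^2 - 24*d) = (d - 2)*(d + 2)*(d^4 + 3*d^3 - 4*d^2 - 12*d) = d*(d - 2)*(d + 2)*(d^3 + 3*d^2 - 4*d - 12) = d*(d - 2)*(d + 2)*(d + 3)*(d^2 - 4) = d*(d - 2)*(d + 2)^2*(d + 3)*(d - 2)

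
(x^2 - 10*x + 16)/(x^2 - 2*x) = (x - 8)/x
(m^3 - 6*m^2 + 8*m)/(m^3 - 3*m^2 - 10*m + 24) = m/(m + 3)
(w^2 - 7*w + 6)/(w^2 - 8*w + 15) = (w^2 - 7*w + 6)/(w^2 - 8*w + 15)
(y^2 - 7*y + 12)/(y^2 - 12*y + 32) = (y - 3)/(y - 8)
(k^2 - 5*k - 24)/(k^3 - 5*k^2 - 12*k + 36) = (k - 8)/(k^2 - 8*k + 12)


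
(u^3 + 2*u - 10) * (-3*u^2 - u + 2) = -3*u^5 - u^4 - 4*u^3 + 28*u^2 + 14*u - 20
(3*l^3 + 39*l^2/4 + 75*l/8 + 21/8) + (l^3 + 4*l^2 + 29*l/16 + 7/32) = 4*l^3 + 55*l^2/4 + 179*l/16 + 91/32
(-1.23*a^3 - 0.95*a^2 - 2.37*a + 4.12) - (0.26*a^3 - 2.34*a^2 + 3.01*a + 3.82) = -1.49*a^3 + 1.39*a^2 - 5.38*a + 0.3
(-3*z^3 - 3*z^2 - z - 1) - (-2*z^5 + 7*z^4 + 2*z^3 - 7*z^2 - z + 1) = 2*z^5 - 7*z^4 - 5*z^3 + 4*z^2 - 2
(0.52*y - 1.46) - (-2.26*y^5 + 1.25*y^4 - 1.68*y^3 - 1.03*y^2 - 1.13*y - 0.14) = 2.26*y^5 - 1.25*y^4 + 1.68*y^3 + 1.03*y^2 + 1.65*y - 1.32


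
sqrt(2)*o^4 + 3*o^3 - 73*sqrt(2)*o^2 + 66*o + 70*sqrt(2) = (o - 5*sqrt(2))*(o - sqrt(2))*(o + 7*sqrt(2))*(sqrt(2)*o + 1)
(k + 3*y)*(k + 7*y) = k^2 + 10*k*y + 21*y^2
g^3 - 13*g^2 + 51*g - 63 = (g - 7)*(g - 3)^2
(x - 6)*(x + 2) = x^2 - 4*x - 12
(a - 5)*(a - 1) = a^2 - 6*a + 5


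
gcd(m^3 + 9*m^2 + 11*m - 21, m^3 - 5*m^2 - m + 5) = m - 1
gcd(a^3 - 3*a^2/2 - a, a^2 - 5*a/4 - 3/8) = 1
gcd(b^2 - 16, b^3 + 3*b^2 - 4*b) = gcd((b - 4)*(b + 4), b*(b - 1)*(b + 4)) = b + 4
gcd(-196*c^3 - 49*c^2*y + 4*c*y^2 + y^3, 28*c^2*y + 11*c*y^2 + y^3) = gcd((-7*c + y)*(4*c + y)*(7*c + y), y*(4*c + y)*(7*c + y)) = 28*c^2 + 11*c*y + y^2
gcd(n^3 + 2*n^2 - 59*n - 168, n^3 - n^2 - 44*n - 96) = n^2 - 5*n - 24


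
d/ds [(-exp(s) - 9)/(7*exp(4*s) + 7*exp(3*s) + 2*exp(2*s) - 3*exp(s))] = (21*exp(4*s) + 266*exp(3*s) + 191*exp(2*s) + 36*exp(s) - 27)*exp(-s)/(49*exp(6*s) + 98*exp(5*s) + 77*exp(4*s) - 14*exp(3*s) - 38*exp(2*s) - 12*exp(s) + 9)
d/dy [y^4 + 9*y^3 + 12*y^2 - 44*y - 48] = 4*y^3 + 27*y^2 + 24*y - 44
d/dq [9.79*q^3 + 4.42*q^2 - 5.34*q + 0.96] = 29.37*q^2 + 8.84*q - 5.34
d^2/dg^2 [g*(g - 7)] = 2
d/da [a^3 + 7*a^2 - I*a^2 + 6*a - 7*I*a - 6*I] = 3*a^2 + 2*a*(7 - I) + 6 - 7*I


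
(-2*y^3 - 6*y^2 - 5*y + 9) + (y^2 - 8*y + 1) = -2*y^3 - 5*y^2 - 13*y + 10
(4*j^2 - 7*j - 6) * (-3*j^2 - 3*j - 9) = -12*j^4 + 9*j^3 + 3*j^2 + 81*j + 54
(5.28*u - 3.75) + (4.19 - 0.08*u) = 5.2*u + 0.44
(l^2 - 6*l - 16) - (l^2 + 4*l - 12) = -10*l - 4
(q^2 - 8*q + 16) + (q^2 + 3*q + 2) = 2*q^2 - 5*q + 18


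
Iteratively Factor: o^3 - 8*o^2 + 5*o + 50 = (o - 5)*(o^2 - 3*o - 10) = (o - 5)^2*(o + 2)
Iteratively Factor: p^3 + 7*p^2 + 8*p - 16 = (p - 1)*(p^2 + 8*p + 16) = (p - 1)*(p + 4)*(p + 4)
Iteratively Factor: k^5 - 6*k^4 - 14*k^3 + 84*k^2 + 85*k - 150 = (k - 5)*(k^4 - k^3 - 19*k^2 - 11*k + 30) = (k - 5)^2*(k^3 + 4*k^2 + k - 6) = (k - 5)^2*(k - 1)*(k^2 + 5*k + 6) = (k - 5)^2*(k - 1)*(k + 2)*(k + 3)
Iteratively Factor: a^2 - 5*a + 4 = (a - 1)*(a - 4)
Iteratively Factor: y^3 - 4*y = (y + 2)*(y^2 - 2*y) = y*(y + 2)*(y - 2)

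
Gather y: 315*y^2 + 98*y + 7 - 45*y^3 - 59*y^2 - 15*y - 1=-45*y^3 + 256*y^2 + 83*y + 6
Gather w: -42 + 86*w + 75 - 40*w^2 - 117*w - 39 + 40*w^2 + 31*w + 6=0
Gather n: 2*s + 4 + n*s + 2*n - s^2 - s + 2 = n*(s + 2) - s^2 + s + 6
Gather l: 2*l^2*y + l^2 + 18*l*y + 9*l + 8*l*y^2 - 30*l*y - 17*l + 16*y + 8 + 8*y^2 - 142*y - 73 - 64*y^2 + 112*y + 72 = l^2*(2*y + 1) + l*(8*y^2 - 12*y - 8) - 56*y^2 - 14*y + 7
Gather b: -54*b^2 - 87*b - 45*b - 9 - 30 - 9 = -54*b^2 - 132*b - 48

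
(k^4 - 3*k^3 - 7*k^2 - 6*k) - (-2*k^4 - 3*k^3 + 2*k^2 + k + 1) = 3*k^4 - 9*k^2 - 7*k - 1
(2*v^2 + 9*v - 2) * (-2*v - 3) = -4*v^3 - 24*v^2 - 23*v + 6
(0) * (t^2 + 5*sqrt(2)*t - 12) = 0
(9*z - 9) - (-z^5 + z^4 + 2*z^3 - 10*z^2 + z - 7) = z^5 - z^4 - 2*z^3 + 10*z^2 + 8*z - 2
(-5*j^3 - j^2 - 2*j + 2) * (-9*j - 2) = 45*j^4 + 19*j^3 + 20*j^2 - 14*j - 4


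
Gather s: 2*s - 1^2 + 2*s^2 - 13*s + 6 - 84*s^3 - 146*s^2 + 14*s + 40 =-84*s^3 - 144*s^2 + 3*s + 45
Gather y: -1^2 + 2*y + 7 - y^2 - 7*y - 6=-y^2 - 5*y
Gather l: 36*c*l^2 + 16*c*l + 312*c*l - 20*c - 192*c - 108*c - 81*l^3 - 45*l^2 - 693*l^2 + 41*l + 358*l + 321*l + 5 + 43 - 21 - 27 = -320*c - 81*l^3 + l^2*(36*c - 738) + l*(328*c + 720)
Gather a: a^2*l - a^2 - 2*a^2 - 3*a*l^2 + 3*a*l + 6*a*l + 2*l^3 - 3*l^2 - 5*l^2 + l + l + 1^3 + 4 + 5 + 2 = a^2*(l - 3) + a*(-3*l^2 + 9*l) + 2*l^3 - 8*l^2 + 2*l + 12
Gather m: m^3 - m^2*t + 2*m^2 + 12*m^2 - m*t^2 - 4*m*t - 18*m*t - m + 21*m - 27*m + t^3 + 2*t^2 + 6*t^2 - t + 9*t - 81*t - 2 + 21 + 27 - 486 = m^3 + m^2*(14 - t) + m*(-t^2 - 22*t - 7) + t^3 + 8*t^2 - 73*t - 440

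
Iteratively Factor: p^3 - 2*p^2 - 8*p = (p + 2)*(p^2 - 4*p) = (p - 4)*(p + 2)*(p)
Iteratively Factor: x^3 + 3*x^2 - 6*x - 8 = (x - 2)*(x^2 + 5*x + 4) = (x - 2)*(x + 1)*(x + 4)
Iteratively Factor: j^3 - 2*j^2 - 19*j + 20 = (j - 1)*(j^2 - j - 20) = (j - 1)*(j + 4)*(j - 5)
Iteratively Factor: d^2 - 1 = (d + 1)*(d - 1)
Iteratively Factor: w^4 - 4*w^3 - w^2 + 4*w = (w - 1)*(w^3 - 3*w^2 - 4*w) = w*(w - 1)*(w^2 - 3*w - 4) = w*(w - 1)*(w + 1)*(w - 4)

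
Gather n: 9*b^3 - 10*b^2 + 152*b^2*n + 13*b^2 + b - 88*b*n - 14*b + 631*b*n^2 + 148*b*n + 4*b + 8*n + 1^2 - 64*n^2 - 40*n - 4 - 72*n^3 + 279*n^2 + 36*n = 9*b^3 + 3*b^2 - 9*b - 72*n^3 + n^2*(631*b + 215) + n*(152*b^2 + 60*b + 4) - 3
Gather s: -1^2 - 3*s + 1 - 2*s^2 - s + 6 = -2*s^2 - 4*s + 6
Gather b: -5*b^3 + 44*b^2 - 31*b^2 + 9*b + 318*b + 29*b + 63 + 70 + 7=-5*b^3 + 13*b^2 + 356*b + 140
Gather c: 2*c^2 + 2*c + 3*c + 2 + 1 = 2*c^2 + 5*c + 3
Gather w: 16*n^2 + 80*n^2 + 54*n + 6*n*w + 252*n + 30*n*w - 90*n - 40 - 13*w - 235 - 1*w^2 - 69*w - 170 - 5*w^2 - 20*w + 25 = 96*n^2 + 216*n - 6*w^2 + w*(36*n - 102) - 420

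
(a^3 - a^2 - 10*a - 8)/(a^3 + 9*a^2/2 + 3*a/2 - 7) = 2*(a^2 - 3*a - 4)/(2*a^2 + 5*a - 7)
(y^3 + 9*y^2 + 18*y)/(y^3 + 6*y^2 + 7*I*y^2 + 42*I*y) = (y + 3)/(y + 7*I)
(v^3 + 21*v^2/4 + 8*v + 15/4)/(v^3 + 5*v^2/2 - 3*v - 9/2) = (4*v + 5)/(2*(2*v - 3))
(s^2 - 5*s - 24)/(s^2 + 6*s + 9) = (s - 8)/(s + 3)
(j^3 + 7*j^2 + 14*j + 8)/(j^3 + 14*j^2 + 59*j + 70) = (j^2 + 5*j + 4)/(j^2 + 12*j + 35)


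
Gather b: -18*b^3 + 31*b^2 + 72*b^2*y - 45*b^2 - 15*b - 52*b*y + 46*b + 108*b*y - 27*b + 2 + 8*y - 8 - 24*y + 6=-18*b^3 + b^2*(72*y - 14) + b*(56*y + 4) - 16*y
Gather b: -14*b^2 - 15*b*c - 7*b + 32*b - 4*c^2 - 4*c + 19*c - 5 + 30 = -14*b^2 + b*(25 - 15*c) - 4*c^2 + 15*c + 25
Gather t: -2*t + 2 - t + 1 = 3 - 3*t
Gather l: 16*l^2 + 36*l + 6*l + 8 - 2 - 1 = 16*l^2 + 42*l + 5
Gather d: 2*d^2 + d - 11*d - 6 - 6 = 2*d^2 - 10*d - 12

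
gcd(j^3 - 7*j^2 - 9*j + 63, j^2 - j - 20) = 1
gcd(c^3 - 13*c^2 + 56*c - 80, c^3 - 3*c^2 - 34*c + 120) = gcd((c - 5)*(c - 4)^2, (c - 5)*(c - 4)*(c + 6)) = c^2 - 9*c + 20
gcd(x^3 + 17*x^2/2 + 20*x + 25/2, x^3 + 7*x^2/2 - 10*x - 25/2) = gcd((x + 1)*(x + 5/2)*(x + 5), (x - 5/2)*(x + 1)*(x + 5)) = x^2 + 6*x + 5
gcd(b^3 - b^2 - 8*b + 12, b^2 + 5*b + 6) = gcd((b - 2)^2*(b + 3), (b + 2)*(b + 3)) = b + 3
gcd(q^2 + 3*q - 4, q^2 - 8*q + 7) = q - 1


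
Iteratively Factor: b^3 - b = (b - 1)*(b^2 + b) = b*(b - 1)*(b + 1)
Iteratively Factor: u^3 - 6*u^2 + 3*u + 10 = (u - 2)*(u^2 - 4*u - 5) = (u - 2)*(u + 1)*(u - 5)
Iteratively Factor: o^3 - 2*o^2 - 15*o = (o)*(o^2 - 2*o - 15) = o*(o + 3)*(o - 5)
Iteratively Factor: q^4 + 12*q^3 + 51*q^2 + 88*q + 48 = (q + 1)*(q^3 + 11*q^2 + 40*q + 48) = (q + 1)*(q + 4)*(q^2 + 7*q + 12) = (q + 1)*(q + 3)*(q + 4)*(q + 4)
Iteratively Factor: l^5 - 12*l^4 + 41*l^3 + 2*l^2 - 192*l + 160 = (l - 4)*(l^4 - 8*l^3 + 9*l^2 + 38*l - 40) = (l - 4)*(l + 2)*(l^3 - 10*l^2 + 29*l - 20) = (l - 4)*(l - 1)*(l + 2)*(l^2 - 9*l + 20) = (l - 5)*(l - 4)*(l - 1)*(l + 2)*(l - 4)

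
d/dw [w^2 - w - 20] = 2*w - 1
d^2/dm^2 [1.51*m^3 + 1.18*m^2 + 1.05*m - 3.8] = 9.06*m + 2.36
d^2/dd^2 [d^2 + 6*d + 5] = 2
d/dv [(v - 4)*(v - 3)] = 2*v - 7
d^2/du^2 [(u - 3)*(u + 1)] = 2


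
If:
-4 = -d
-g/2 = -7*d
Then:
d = 4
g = 56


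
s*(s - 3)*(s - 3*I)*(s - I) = s^4 - 3*s^3 - 4*I*s^3 - 3*s^2 + 12*I*s^2 + 9*s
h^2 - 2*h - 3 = (h - 3)*(h + 1)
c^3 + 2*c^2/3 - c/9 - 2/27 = (c - 1/3)*(c + 1/3)*(c + 2/3)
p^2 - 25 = (p - 5)*(p + 5)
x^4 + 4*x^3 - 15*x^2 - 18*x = x*(x - 3)*(x + 1)*(x + 6)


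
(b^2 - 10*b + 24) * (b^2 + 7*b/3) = b^4 - 23*b^3/3 + 2*b^2/3 + 56*b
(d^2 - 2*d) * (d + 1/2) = d^3 - 3*d^2/2 - d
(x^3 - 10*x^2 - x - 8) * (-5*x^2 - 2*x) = -5*x^5 + 48*x^4 + 25*x^3 + 42*x^2 + 16*x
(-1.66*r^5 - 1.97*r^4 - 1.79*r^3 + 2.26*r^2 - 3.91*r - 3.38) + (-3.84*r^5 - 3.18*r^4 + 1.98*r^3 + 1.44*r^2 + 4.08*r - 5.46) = -5.5*r^5 - 5.15*r^4 + 0.19*r^3 + 3.7*r^2 + 0.17*r - 8.84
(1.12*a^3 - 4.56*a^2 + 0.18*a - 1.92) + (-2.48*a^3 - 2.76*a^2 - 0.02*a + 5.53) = -1.36*a^3 - 7.32*a^2 + 0.16*a + 3.61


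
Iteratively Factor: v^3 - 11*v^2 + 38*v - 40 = (v - 2)*(v^2 - 9*v + 20) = (v - 5)*(v - 2)*(v - 4)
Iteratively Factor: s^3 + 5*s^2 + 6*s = (s)*(s^2 + 5*s + 6) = s*(s + 2)*(s + 3)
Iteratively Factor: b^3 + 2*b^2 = (b)*(b^2 + 2*b) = b^2*(b + 2)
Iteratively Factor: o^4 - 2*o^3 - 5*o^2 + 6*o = (o - 1)*(o^3 - o^2 - 6*o) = (o - 1)*(o + 2)*(o^2 - 3*o) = o*(o - 1)*(o + 2)*(o - 3)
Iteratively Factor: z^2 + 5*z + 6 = (z + 2)*(z + 3)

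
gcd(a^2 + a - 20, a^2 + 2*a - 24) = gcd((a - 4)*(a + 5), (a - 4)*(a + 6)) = a - 4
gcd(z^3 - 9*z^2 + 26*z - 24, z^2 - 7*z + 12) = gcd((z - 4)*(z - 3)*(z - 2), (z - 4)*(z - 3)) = z^2 - 7*z + 12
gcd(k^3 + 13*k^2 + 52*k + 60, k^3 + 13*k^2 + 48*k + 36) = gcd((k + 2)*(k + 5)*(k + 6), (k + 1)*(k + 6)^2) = k + 6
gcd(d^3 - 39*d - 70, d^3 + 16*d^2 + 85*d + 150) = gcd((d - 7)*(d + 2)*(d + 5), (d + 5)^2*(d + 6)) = d + 5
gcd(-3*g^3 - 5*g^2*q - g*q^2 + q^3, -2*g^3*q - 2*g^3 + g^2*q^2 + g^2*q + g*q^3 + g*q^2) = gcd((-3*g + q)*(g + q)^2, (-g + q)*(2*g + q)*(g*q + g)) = 1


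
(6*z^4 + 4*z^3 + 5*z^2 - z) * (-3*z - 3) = -18*z^5 - 30*z^4 - 27*z^3 - 12*z^2 + 3*z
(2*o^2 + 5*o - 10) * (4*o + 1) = 8*o^3 + 22*o^2 - 35*o - 10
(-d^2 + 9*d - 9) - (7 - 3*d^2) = 2*d^2 + 9*d - 16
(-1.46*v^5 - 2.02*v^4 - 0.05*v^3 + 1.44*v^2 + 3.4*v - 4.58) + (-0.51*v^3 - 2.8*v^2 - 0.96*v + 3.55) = -1.46*v^5 - 2.02*v^4 - 0.56*v^3 - 1.36*v^2 + 2.44*v - 1.03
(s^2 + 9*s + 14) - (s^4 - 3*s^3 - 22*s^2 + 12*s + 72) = -s^4 + 3*s^3 + 23*s^2 - 3*s - 58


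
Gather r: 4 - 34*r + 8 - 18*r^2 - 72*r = -18*r^2 - 106*r + 12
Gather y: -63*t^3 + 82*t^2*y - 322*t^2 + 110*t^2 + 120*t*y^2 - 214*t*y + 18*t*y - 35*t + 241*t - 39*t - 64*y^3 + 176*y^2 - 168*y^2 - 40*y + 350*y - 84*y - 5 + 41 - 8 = -63*t^3 - 212*t^2 + 167*t - 64*y^3 + y^2*(120*t + 8) + y*(82*t^2 - 196*t + 226) + 28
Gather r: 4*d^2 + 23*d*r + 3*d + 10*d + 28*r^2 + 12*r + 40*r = 4*d^2 + 13*d + 28*r^2 + r*(23*d + 52)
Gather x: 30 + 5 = 35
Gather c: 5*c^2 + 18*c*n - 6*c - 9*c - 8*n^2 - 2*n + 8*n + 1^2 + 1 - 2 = 5*c^2 + c*(18*n - 15) - 8*n^2 + 6*n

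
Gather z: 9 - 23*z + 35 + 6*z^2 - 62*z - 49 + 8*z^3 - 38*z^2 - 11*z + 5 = 8*z^3 - 32*z^2 - 96*z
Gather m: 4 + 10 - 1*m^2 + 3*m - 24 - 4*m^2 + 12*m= -5*m^2 + 15*m - 10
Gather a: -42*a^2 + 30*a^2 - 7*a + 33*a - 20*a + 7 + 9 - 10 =-12*a^2 + 6*a + 6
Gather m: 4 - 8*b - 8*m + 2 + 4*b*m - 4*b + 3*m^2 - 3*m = -12*b + 3*m^2 + m*(4*b - 11) + 6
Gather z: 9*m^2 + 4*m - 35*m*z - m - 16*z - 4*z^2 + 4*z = 9*m^2 + 3*m - 4*z^2 + z*(-35*m - 12)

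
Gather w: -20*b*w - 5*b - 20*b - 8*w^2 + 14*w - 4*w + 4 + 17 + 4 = -25*b - 8*w^2 + w*(10 - 20*b) + 25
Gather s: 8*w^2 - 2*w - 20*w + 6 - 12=8*w^2 - 22*w - 6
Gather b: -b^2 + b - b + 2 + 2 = 4 - b^2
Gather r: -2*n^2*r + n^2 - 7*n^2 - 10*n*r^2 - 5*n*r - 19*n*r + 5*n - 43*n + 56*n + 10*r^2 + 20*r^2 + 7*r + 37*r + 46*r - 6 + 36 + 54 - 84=-6*n^2 + 18*n + r^2*(30 - 10*n) + r*(-2*n^2 - 24*n + 90)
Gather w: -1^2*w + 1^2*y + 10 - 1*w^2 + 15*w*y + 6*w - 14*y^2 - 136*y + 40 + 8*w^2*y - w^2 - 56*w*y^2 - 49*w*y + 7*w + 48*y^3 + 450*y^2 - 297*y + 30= w^2*(8*y - 2) + w*(-56*y^2 - 34*y + 12) + 48*y^3 + 436*y^2 - 432*y + 80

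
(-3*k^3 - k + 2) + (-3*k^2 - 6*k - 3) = -3*k^3 - 3*k^2 - 7*k - 1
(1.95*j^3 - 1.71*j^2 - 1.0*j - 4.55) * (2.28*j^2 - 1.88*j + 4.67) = 4.446*j^5 - 7.5648*j^4 + 10.0413*j^3 - 16.4797*j^2 + 3.884*j - 21.2485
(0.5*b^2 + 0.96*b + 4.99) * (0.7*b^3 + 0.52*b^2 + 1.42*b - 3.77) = 0.35*b^5 + 0.932*b^4 + 4.7022*b^3 + 2.073*b^2 + 3.4666*b - 18.8123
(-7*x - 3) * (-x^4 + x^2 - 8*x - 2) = 7*x^5 + 3*x^4 - 7*x^3 + 53*x^2 + 38*x + 6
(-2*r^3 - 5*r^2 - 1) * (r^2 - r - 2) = -2*r^5 - 3*r^4 + 9*r^3 + 9*r^2 + r + 2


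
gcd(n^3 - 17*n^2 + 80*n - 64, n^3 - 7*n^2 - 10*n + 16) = n^2 - 9*n + 8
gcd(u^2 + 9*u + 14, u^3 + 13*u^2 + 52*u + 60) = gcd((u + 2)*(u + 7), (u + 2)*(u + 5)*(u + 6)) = u + 2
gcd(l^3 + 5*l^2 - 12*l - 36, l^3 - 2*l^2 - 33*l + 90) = l^2 + 3*l - 18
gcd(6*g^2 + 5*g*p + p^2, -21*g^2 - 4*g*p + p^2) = 3*g + p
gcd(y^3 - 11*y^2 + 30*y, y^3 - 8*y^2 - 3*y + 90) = y^2 - 11*y + 30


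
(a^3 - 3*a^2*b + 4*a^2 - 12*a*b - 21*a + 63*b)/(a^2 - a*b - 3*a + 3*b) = (a^2 - 3*a*b + 7*a - 21*b)/(a - b)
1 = 1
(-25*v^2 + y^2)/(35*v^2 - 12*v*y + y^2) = (5*v + y)/(-7*v + y)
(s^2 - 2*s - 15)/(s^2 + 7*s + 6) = (s^2 - 2*s - 15)/(s^2 + 7*s + 6)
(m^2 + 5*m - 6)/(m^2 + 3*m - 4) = (m + 6)/(m + 4)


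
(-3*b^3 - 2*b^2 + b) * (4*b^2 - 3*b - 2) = -12*b^5 + b^4 + 16*b^3 + b^2 - 2*b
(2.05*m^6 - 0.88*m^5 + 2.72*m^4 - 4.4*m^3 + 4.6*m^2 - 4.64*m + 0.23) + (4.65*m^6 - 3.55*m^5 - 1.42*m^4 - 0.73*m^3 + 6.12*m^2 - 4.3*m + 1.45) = 6.7*m^6 - 4.43*m^5 + 1.3*m^4 - 5.13*m^3 + 10.72*m^2 - 8.94*m + 1.68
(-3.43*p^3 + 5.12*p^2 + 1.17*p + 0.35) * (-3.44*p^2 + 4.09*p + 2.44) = 11.7992*p^5 - 31.6415*p^4 + 8.5468*p^3 + 16.0741*p^2 + 4.2863*p + 0.854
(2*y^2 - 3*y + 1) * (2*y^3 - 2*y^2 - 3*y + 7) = 4*y^5 - 10*y^4 + 2*y^3 + 21*y^2 - 24*y + 7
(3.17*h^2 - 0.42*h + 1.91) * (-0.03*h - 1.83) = -0.0951*h^3 - 5.7885*h^2 + 0.7113*h - 3.4953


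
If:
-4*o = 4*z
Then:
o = -z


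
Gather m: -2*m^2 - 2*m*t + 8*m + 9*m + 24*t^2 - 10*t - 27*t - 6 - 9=-2*m^2 + m*(17 - 2*t) + 24*t^2 - 37*t - 15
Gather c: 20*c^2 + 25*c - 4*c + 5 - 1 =20*c^2 + 21*c + 4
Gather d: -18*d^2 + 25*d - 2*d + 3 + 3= -18*d^2 + 23*d + 6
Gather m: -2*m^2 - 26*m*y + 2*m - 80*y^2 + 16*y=-2*m^2 + m*(2 - 26*y) - 80*y^2 + 16*y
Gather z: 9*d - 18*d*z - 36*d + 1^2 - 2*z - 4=-27*d + z*(-18*d - 2) - 3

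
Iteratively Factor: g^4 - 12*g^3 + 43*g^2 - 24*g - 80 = (g - 4)*(g^3 - 8*g^2 + 11*g + 20) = (g - 4)*(g + 1)*(g^2 - 9*g + 20) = (g - 4)^2*(g + 1)*(g - 5)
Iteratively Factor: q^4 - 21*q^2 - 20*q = (q + 1)*(q^3 - q^2 - 20*q) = (q + 1)*(q + 4)*(q^2 - 5*q) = q*(q + 1)*(q + 4)*(q - 5)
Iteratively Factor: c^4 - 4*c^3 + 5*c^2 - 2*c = (c)*(c^3 - 4*c^2 + 5*c - 2) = c*(c - 1)*(c^2 - 3*c + 2) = c*(c - 1)^2*(c - 2)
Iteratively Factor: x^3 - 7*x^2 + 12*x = (x)*(x^2 - 7*x + 12) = x*(x - 4)*(x - 3)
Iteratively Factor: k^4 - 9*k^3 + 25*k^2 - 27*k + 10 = (k - 2)*(k^3 - 7*k^2 + 11*k - 5) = (k - 2)*(k - 1)*(k^2 - 6*k + 5) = (k - 2)*(k - 1)^2*(k - 5)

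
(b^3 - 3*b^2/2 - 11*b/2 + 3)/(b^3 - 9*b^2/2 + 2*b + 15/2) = (2*b^2 + 3*b - 2)/(2*b^2 - 3*b - 5)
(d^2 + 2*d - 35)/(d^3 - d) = (d^2 + 2*d - 35)/(d^3 - d)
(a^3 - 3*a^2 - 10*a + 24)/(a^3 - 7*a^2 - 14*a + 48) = (a - 4)/(a - 8)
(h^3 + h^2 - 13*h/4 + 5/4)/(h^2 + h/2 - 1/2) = (2*h^2 + 3*h - 5)/(2*(h + 1))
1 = 1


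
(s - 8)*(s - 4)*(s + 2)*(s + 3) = s^4 - 7*s^3 - 22*s^2 + 88*s + 192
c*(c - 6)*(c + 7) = c^3 + c^2 - 42*c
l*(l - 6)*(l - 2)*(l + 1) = l^4 - 7*l^3 + 4*l^2 + 12*l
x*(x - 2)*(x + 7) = x^3 + 5*x^2 - 14*x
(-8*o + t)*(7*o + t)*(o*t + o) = -56*o^3*t - 56*o^3 - o^2*t^2 - o^2*t + o*t^3 + o*t^2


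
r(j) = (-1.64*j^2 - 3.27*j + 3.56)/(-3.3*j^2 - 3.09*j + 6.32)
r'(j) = (-3.28*j - 3.27)/(-3.3*j^2 - 3.09*j + 6.32) + (6.6*j + 3.09)*(-1.64*j^2 - 3.27*j + 3.56)/(-3.3*j^2 - 3.09*j + 6.32)^2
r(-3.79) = 0.26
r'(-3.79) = -0.12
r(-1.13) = 0.92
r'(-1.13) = -0.64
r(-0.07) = 0.58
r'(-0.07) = -0.23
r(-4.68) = 0.33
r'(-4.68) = -0.06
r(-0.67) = 0.73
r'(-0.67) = -0.30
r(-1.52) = 1.40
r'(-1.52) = -2.35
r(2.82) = 0.65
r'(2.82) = -0.06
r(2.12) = 0.71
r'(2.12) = -0.13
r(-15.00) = 0.46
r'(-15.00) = -0.00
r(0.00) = 0.56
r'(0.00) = -0.24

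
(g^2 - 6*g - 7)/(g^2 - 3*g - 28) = (g + 1)/(g + 4)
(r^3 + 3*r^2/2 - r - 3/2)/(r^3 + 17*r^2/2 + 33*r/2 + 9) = (r - 1)/(r + 6)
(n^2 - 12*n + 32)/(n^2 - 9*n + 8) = (n - 4)/(n - 1)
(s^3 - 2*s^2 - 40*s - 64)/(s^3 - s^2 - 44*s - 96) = (s + 2)/(s + 3)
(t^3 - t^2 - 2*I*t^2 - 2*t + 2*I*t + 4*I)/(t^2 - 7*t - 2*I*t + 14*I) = (t^2 - t - 2)/(t - 7)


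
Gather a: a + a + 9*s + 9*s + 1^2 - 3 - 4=2*a + 18*s - 6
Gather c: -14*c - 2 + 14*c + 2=0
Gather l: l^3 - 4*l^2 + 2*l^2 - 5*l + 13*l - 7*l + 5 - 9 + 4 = l^3 - 2*l^2 + l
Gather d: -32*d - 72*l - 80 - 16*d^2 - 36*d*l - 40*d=-16*d^2 + d*(-36*l - 72) - 72*l - 80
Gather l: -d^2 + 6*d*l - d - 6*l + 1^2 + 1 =-d^2 - d + l*(6*d - 6) + 2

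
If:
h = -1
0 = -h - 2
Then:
No Solution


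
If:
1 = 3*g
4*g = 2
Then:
No Solution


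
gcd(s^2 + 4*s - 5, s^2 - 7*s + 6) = s - 1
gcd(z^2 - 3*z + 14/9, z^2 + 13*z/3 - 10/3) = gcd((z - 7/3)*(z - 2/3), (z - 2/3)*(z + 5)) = z - 2/3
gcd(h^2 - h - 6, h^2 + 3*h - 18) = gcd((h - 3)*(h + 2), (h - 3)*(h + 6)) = h - 3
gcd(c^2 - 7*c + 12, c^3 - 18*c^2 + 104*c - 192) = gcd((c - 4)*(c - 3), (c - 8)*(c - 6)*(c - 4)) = c - 4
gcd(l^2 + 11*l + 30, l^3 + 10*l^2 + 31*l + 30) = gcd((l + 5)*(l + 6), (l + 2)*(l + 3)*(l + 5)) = l + 5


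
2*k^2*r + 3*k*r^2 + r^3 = r*(k + r)*(2*k + r)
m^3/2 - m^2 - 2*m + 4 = (m/2 + 1)*(m - 2)^2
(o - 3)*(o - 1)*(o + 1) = o^3 - 3*o^2 - o + 3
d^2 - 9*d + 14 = (d - 7)*(d - 2)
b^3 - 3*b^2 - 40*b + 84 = (b - 7)*(b - 2)*(b + 6)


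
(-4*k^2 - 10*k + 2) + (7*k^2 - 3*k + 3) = 3*k^2 - 13*k + 5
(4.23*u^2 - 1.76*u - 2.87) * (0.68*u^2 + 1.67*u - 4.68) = 2.8764*u^4 + 5.8673*u^3 - 24.6872*u^2 + 3.4439*u + 13.4316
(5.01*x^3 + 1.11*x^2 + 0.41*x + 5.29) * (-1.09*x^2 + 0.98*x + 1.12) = -5.4609*x^5 + 3.6999*x^4 + 6.2521*x^3 - 4.1211*x^2 + 5.6434*x + 5.9248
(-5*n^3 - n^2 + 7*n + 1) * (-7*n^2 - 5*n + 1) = 35*n^5 + 32*n^4 - 49*n^3 - 43*n^2 + 2*n + 1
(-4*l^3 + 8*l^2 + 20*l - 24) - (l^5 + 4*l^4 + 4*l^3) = -l^5 - 4*l^4 - 8*l^3 + 8*l^2 + 20*l - 24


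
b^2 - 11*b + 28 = (b - 7)*(b - 4)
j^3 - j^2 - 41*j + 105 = (j - 5)*(j - 3)*(j + 7)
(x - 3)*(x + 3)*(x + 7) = x^3 + 7*x^2 - 9*x - 63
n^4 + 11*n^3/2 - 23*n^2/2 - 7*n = n*(n - 2)*(n + 1/2)*(n + 7)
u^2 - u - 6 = (u - 3)*(u + 2)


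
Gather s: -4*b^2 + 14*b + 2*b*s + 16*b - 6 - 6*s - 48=-4*b^2 + 30*b + s*(2*b - 6) - 54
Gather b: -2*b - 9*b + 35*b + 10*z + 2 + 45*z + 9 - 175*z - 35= 24*b - 120*z - 24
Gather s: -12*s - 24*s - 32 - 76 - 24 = -36*s - 132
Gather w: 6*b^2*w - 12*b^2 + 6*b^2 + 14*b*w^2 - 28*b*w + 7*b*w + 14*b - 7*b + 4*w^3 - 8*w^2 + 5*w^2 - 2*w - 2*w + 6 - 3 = -6*b^2 + 7*b + 4*w^3 + w^2*(14*b - 3) + w*(6*b^2 - 21*b - 4) + 3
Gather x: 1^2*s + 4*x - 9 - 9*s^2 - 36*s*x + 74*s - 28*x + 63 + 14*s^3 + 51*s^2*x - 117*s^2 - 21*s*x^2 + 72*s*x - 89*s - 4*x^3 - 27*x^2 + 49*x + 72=14*s^3 - 126*s^2 - 14*s - 4*x^3 + x^2*(-21*s - 27) + x*(51*s^2 + 36*s + 25) + 126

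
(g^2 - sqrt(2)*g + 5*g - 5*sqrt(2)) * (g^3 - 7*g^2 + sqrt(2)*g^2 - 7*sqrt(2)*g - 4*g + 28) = g^5 - 2*g^4 - 41*g^3 + 4*sqrt(2)*g^2 + 12*g^2 - 8*sqrt(2)*g + 210*g - 140*sqrt(2)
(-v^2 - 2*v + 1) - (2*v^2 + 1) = -3*v^2 - 2*v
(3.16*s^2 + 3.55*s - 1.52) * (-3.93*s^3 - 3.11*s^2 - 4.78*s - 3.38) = -12.4188*s^5 - 23.7791*s^4 - 20.1717*s^3 - 22.9226*s^2 - 4.7334*s + 5.1376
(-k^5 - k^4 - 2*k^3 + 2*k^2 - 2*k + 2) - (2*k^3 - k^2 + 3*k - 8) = -k^5 - k^4 - 4*k^3 + 3*k^2 - 5*k + 10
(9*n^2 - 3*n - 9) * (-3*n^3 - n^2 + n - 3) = -27*n^5 + 39*n^3 - 21*n^2 + 27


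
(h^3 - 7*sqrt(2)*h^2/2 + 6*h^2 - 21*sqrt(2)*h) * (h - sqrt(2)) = h^4 - 9*sqrt(2)*h^3/2 + 6*h^3 - 27*sqrt(2)*h^2 + 7*h^2 + 42*h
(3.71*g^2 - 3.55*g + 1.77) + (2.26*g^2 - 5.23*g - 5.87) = 5.97*g^2 - 8.78*g - 4.1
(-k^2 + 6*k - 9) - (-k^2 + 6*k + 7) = -16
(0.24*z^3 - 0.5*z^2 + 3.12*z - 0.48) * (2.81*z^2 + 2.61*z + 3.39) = 0.6744*z^5 - 0.7786*z^4 + 8.2758*z^3 + 5.0994*z^2 + 9.324*z - 1.6272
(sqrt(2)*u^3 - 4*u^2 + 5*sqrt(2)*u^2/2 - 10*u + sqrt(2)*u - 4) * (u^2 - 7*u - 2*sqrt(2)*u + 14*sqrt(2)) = sqrt(2)*u^5 - 8*u^4 - 9*sqrt(2)*u^4/2 - 17*sqrt(2)*u^3/2 + 36*u^3 - 43*sqrt(2)*u^2 + 132*u^2 - 132*sqrt(2)*u + 56*u - 56*sqrt(2)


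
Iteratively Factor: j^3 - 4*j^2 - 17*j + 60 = (j + 4)*(j^2 - 8*j + 15) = (j - 5)*(j + 4)*(j - 3)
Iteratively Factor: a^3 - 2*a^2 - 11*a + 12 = (a - 1)*(a^2 - a - 12) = (a - 4)*(a - 1)*(a + 3)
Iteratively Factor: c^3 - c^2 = (c - 1)*(c^2) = c*(c - 1)*(c)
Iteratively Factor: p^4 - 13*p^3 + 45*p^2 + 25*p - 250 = (p - 5)*(p^3 - 8*p^2 + 5*p + 50) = (p - 5)^2*(p^2 - 3*p - 10) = (p - 5)^3*(p + 2)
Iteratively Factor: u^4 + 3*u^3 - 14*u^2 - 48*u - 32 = (u + 2)*(u^3 + u^2 - 16*u - 16) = (u + 2)*(u + 4)*(u^2 - 3*u - 4) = (u - 4)*(u + 2)*(u + 4)*(u + 1)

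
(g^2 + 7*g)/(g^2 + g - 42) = g/(g - 6)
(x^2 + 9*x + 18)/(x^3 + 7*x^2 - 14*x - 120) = (x + 3)/(x^2 + x - 20)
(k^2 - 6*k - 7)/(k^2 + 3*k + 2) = (k - 7)/(k + 2)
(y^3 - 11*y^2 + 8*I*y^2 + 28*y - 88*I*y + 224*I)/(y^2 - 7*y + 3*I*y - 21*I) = (y^2 + y*(-4 + 8*I) - 32*I)/(y + 3*I)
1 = 1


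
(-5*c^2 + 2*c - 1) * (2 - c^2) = 5*c^4 - 2*c^3 - 9*c^2 + 4*c - 2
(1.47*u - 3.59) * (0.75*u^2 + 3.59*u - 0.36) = 1.1025*u^3 + 2.5848*u^2 - 13.4173*u + 1.2924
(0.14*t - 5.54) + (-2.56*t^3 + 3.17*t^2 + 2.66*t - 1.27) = -2.56*t^3 + 3.17*t^2 + 2.8*t - 6.81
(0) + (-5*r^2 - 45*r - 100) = -5*r^2 - 45*r - 100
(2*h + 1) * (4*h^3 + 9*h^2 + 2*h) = 8*h^4 + 22*h^3 + 13*h^2 + 2*h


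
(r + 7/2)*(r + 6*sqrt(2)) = r^2 + 7*r/2 + 6*sqrt(2)*r + 21*sqrt(2)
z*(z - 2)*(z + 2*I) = z^3 - 2*z^2 + 2*I*z^2 - 4*I*z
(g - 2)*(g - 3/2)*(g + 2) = g^3 - 3*g^2/2 - 4*g + 6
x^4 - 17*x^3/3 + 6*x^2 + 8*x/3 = x*(x - 4)*(x - 2)*(x + 1/3)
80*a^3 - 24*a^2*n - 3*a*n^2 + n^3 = (-4*a + n)^2*(5*a + n)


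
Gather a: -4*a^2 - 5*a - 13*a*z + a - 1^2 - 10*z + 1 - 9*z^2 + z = -4*a^2 + a*(-13*z - 4) - 9*z^2 - 9*z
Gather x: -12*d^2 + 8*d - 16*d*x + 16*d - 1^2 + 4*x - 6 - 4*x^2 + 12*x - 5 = -12*d^2 + 24*d - 4*x^2 + x*(16 - 16*d) - 12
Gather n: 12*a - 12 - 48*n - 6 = 12*a - 48*n - 18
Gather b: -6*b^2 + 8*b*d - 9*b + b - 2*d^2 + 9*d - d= -6*b^2 + b*(8*d - 8) - 2*d^2 + 8*d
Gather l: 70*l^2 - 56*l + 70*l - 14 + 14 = 70*l^2 + 14*l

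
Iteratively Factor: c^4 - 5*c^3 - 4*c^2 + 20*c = (c)*(c^3 - 5*c^2 - 4*c + 20) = c*(c + 2)*(c^2 - 7*c + 10) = c*(c - 2)*(c + 2)*(c - 5)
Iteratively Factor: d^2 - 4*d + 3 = (d - 1)*(d - 3)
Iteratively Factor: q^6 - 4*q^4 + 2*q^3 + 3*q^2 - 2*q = (q - 1)*(q^5 + q^4 - 3*q^3 - q^2 + 2*q) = q*(q - 1)*(q^4 + q^3 - 3*q^2 - q + 2) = q*(q - 1)^2*(q^3 + 2*q^2 - q - 2) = q*(q - 1)^2*(q + 1)*(q^2 + q - 2) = q*(q - 1)^3*(q + 1)*(q + 2)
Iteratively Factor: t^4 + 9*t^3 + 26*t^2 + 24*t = (t + 4)*(t^3 + 5*t^2 + 6*t) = (t + 3)*(t + 4)*(t^2 + 2*t) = t*(t + 3)*(t + 4)*(t + 2)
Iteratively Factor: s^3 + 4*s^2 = (s)*(s^2 + 4*s) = s^2*(s + 4)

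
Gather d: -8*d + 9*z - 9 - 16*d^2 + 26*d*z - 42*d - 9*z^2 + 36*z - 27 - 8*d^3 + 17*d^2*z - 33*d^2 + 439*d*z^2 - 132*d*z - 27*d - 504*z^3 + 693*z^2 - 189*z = -8*d^3 + d^2*(17*z - 49) + d*(439*z^2 - 106*z - 77) - 504*z^3 + 684*z^2 - 144*z - 36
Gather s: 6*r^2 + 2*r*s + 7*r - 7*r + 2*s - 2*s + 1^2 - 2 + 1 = 6*r^2 + 2*r*s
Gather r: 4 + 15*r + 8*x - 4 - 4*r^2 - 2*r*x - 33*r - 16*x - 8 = -4*r^2 + r*(-2*x - 18) - 8*x - 8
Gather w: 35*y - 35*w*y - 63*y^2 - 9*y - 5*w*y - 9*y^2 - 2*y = -40*w*y - 72*y^2 + 24*y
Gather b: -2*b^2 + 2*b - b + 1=-2*b^2 + b + 1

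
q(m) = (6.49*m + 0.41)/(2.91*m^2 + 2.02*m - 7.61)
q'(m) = (-5.82*m - 2.02)*(6.49*m + 0.41)/(2.91*m^2 + 2.02*m - 7.61)^2 + 6.49/(2.91*m^2 + 2.02*m - 7.61) = (18.8859*m^2 + 13.1098*m - (5.82*m + 2.02)*(6.49*m + 0.41) - 49.3889)/(2.91*m^2 + 2.02*m - 7.61)^2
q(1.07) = -3.47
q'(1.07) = -16.60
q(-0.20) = 0.11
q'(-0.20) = -0.81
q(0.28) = -0.33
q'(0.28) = -1.13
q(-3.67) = -0.97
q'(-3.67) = -0.51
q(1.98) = 1.70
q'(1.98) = -2.12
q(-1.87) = 9.68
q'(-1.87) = -76.18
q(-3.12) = -1.38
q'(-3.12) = -1.09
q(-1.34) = 1.63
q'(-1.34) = -3.12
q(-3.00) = -1.52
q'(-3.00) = -1.36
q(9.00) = 0.24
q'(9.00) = -0.03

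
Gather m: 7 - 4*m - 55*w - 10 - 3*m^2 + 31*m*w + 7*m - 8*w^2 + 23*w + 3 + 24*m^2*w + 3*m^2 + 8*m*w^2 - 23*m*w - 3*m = 24*m^2*w + m*(8*w^2 + 8*w) - 8*w^2 - 32*w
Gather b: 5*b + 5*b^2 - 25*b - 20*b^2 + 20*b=-15*b^2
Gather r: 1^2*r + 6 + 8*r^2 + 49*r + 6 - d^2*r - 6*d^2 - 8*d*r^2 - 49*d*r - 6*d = -6*d^2 - 6*d + r^2*(8 - 8*d) + r*(-d^2 - 49*d + 50) + 12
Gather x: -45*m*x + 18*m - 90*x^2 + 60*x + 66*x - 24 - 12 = 18*m - 90*x^2 + x*(126 - 45*m) - 36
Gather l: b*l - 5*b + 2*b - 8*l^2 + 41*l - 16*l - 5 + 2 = -3*b - 8*l^2 + l*(b + 25) - 3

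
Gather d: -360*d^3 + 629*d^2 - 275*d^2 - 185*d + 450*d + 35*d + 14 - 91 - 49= -360*d^3 + 354*d^2 + 300*d - 126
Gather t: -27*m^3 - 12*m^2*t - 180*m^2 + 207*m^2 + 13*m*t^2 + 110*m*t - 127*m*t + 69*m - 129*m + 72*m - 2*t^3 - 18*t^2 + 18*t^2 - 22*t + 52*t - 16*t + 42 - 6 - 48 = -27*m^3 + 27*m^2 + 13*m*t^2 + 12*m - 2*t^3 + t*(-12*m^2 - 17*m + 14) - 12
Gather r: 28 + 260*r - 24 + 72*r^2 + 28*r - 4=72*r^2 + 288*r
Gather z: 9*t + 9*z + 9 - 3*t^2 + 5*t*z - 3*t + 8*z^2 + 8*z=-3*t^2 + 6*t + 8*z^2 + z*(5*t + 17) + 9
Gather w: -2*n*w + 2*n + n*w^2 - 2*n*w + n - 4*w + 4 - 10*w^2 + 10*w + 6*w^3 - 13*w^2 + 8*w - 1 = 3*n + 6*w^3 + w^2*(n - 23) + w*(14 - 4*n) + 3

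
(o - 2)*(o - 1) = o^2 - 3*o + 2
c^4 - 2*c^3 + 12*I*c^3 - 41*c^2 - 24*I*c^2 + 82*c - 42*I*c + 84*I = (c - 2)*(c + 2*I)*(c + 3*I)*(c + 7*I)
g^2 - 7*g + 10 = (g - 5)*(g - 2)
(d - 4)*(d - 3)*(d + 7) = d^3 - 37*d + 84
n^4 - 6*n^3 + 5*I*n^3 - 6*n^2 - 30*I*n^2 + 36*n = n*(n - 6)*(n + 2*I)*(n + 3*I)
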